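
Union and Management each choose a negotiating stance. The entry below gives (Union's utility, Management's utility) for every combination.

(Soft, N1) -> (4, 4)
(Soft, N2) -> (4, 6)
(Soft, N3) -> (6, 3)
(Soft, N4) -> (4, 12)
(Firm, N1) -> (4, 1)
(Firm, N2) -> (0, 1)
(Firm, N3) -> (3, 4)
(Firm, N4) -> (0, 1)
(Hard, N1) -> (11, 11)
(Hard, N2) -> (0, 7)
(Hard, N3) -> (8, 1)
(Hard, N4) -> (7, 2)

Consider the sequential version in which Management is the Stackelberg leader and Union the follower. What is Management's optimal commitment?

Union best-responds to each possible Management move:
- N1: Union compares 4, 4, 11 and picks Hard; Management would get 11.
- N2: Union compares 4, 0, 0 and picks Soft; Management would get 6.
- N3: Union compares 6, 3, 8 and picks Hard; Management would get 1.
- N4: Union compares 4, 0, 7 and picks Hard; Management would get 2.
Maximizing over 11, 6, 1, 2, Management chooses N1. Subgame-perfect outcome: (Hard, N1) with payoffs (11, 11).

N1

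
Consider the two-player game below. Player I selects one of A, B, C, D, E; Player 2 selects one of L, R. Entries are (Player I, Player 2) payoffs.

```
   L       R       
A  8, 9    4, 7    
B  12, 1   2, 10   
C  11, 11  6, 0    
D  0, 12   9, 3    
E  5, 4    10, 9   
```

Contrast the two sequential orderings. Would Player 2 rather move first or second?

second

If Player I leads: Player 2's best replies are A→L, B→R, C→L, D→L, E→R; Player I's induced payoffs 8, 2, 11, 0, 10; outcome (C, L), payoffs (11, 11).
If Player 2 leads: Player I's best replies are L→B, R→E; Player 2's induced payoffs 1, 9; outcome (E, R), payoffs (10, 9).
Player 2 gets 9 moving first and 11 moving second, so Player 2 prefers to move second.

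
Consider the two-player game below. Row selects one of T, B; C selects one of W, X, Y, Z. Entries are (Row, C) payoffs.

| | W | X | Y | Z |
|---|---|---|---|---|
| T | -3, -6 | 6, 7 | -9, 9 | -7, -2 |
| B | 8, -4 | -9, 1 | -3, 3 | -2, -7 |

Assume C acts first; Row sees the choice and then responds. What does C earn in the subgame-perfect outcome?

7

Solve by backward induction (C leads).
- W → Row plays B (best of -3, 8); C gets -4.
- X → Row plays T (best of 6, -9); C gets 7.
- Y → Row plays B (best of -9, -3); C gets 3.
- Z → Row plays B (best of -7, -2); C gets -7.
Among -4, 7, 3, -7, the best is 7 at X. Subgame-perfect outcome: (T, X) with payoffs (6, 7).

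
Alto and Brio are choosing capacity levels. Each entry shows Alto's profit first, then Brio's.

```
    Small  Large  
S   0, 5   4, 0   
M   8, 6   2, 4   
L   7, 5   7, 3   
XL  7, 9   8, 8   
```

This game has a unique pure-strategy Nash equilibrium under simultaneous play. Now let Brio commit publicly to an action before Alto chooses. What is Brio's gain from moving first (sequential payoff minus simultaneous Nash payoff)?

Backward induction with Brio moving first.
- Small → Alto plays M (best of 0, 8, 7, 7); Brio gets 6.
- Large → Alto plays XL (best of 4, 2, 7, 8); Brio gets 8.
Brio's induced payoffs are 6, 8, so Brio commits to Large. Subgame-perfect outcome: (XL, Large) with payoffs (8, 8).
Under simultaneous play:
Alto's best replies: Small→M; Large→XL.
Brio's best replies: S→Small; M→Small; L→Small; XL→Small.
The unique mutual best reply is (M, Small), giving (8, 6).
Brio's commitment gain: 8 − 6 = 2.

2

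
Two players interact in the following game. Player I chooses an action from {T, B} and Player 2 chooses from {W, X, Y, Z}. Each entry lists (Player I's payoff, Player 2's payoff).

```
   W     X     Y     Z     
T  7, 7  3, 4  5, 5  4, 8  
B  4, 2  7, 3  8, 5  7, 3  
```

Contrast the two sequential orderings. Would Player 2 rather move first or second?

first

If Player I leads: Player 2's best replies are T→Z, B→Y; Player I's induced payoffs 4, 8; outcome (B, Y), payoffs (8, 5).
If Player 2 leads: Player I's best replies are W→T, X→B, Y→B, Z→B; Player 2's induced payoffs 7, 3, 5, 3; outcome (T, W), payoffs (7, 7).
Player 2 gets 7 moving first and 5 moving second, so Player 2 prefers to move first.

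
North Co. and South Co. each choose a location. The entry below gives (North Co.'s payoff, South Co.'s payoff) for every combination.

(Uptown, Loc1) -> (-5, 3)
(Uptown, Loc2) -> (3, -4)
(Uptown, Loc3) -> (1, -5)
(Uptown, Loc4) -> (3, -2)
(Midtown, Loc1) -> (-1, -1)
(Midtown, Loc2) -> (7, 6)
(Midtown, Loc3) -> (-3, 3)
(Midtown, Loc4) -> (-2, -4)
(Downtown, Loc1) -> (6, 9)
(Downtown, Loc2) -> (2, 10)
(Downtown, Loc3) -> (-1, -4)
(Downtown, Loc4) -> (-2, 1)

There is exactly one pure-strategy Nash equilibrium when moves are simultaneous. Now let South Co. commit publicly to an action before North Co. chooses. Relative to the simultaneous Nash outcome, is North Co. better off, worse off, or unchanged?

worse off

North Co. best-responds to each possible South Co. move:
- Loc1: North Co. compares -5, -1, 6 and picks Downtown; South Co. would get 9.
- Loc2: North Co. compares 3, 7, 2 and picks Midtown; South Co. would get 6.
- Loc3: North Co. compares 1, -3, -1 and picks Uptown; South Co. would get -5.
- Loc4: North Co. compares 3, -2, -2 and picks Uptown; South Co. would get -2.
Among 9, 6, -5, -2, the best is 9 at Loc1. Subgame-perfect outcome: (Downtown, Loc1) with payoffs (6, 9).
Under simultaneous play:
North Co.'s best replies: Loc1→Downtown; Loc2→Midtown; Loc3→Uptown; Loc4→Uptown.
South Co.'s best replies: Uptown→Loc1; Midtown→Loc2; Downtown→Loc2.
Only (Midtown, Loc2) has each player best-responding; Nash payoffs (7, 6).
North Co. earns 6 sequentially versus 7 at the Nash outcome: worse off.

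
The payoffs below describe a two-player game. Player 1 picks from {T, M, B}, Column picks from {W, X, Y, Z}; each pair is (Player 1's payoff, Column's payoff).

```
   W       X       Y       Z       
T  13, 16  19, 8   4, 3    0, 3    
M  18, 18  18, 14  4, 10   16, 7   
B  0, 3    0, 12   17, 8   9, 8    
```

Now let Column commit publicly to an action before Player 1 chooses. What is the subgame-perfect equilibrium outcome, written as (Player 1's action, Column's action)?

(M, W)

Backward induction with Column moving first.
- W → Player 1 plays M (best of 13, 18, 0); Column gets 18.
- X → Player 1 plays T (best of 19, 18, 0); Column gets 8.
- Y → Player 1 plays B (best of 4, 4, 17); Column gets 8.
- Z → Player 1 plays M (best of 0, 16, 9); Column gets 7.
Maximizing over 18, 8, 8, 7, Column chooses W. Subgame-perfect outcome: (M, W) with payoffs (18, 18).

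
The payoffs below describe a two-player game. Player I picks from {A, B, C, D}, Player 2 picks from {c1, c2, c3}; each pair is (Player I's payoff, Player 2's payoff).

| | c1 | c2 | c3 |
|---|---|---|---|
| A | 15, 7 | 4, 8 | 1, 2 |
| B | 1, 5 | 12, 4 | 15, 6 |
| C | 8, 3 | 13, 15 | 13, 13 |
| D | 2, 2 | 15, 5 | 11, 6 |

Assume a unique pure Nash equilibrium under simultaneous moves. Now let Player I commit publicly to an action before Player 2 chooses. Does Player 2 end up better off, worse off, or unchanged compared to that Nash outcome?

Player 2 best-responds to each possible Player I move:
- A → Player 2 plays c2 (best of 7, 8, 2); Player I gets 4.
- B → Player 2 plays c3 (best of 5, 4, 6); Player I gets 15.
- C → Player 2 plays c2 (best of 3, 15, 13); Player I gets 13.
- D → Player 2 plays c3 (best of 2, 5, 6); Player I gets 11.
Among 4, 15, 13, 11, the best is 15 at B. Subgame-perfect outcome: (B, c3) with payoffs (15, 6).
Now find the simultaneous Nash equilibrium.
Player I's best replies: c1→A; c2→D; c3→B.
Player 2's best replies: A→c2; B→c3; C→c2; D→c3.
The unique mutual best reply is (B, c3), giving (15, 6).
Player 2 earns 6 sequentially versus 6 at the Nash outcome: unchanged.

unchanged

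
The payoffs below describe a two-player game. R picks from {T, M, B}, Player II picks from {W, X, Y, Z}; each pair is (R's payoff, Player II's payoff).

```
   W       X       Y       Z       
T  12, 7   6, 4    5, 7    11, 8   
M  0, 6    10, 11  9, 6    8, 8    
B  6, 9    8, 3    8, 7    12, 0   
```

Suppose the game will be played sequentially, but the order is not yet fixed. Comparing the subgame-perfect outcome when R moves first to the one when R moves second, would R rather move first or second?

If R leads: Player II's best replies are T→Z, M→X, B→W; R's induced payoffs 11, 10, 6; outcome (T, Z), payoffs (11, 8).
If Player II leads: R's best replies are W→T, X→M, Y→M, Z→B; Player II's induced payoffs 7, 11, 6, 0; outcome (M, X), payoffs (10, 11).
R gets 11 moving first and 10 moving second, so R prefers to move first.

first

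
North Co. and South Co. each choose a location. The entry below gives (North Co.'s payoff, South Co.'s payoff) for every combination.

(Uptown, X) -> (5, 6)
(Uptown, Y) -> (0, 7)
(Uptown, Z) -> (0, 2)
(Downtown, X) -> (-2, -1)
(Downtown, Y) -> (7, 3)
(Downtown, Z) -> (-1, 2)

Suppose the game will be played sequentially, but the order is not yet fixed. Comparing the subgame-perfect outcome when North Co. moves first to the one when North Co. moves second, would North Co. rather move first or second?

first

If North Co. leads: South Co.'s best replies are Uptown→Y, Downtown→Y; North Co.'s induced payoffs 0, 7; outcome (Downtown, Y), payoffs (7, 3).
If South Co. leads: North Co.'s best replies are X→Uptown, Y→Downtown, Z→Uptown; South Co.'s induced payoffs 6, 3, 2; outcome (Uptown, X), payoffs (5, 6).
North Co. gets 7 moving first and 5 moving second, so North Co. prefers to move first.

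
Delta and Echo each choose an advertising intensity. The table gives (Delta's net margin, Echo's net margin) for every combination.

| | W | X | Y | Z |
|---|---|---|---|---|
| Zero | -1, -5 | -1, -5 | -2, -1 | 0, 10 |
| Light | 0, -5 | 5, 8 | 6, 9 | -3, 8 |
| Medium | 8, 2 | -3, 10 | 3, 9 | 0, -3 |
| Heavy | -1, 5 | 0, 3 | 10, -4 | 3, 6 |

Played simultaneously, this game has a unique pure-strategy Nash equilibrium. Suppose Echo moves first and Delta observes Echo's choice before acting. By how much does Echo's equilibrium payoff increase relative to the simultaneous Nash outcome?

Backward induction with Echo moving first.
- W → Delta plays Medium (best of -1, 0, 8, -1); Echo gets 2.
- X → Delta plays Light (best of -1, 5, -3, 0); Echo gets 8.
- Y → Delta plays Heavy (best of -2, 6, 3, 10); Echo gets -4.
- Z → Delta plays Heavy (best of 0, -3, 0, 3); Echo gets 6.
Echo's induced payoffs are 2, 8, -4, 6, so Echo commits to X. Subgame-perfect outcome: (Light, X) with payoffs (5, 8).
For the simultaneous game, intersect best replies.
Delta's best replies: W→Medium; X→Light; Y→Heavy; Z→Heavy.
Echo's best replies: Zero→Z; Light→Y; Medium→X; Heavy→Z.
Only (Heavy, Z) has each player best-responding; Nash payoffs (3, 6).
Echo's commitment gain: 8 − 6 = 2.

2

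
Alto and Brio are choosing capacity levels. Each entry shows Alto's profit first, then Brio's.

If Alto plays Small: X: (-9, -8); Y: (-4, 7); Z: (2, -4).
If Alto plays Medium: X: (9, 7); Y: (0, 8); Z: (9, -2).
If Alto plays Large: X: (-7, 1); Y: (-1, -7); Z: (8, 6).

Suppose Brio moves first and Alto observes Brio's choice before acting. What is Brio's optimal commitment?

Y

Work backward from Alto's decision.
- X: BR = Medium, leader payoff 7.
- Y: BR = Medium, leader payoff 8.
- Z: BR = Medium, leader payoff -2.
Brio's induced payoffs are 7, 8, -2, so Brio commits to Y. Subgame-perfect outcome: (Medium, Y) with payoffs (0, 8).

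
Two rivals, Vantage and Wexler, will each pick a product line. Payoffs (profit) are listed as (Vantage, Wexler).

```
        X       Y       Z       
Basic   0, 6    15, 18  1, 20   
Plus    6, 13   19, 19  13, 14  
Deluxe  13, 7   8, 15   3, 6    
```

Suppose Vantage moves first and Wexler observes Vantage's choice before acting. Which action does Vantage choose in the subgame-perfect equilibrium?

Wexler best-responds to each possible Vantage move:
- Basic → Wexler plays Z (best of 6, 18, 20); Vantage gets 1.
- Plus → Wexler plays Y (best of 13, 19, 14); Vantage gets 19.
- Deluxe → Wexler plays Y (best of 7, 15, 6); Vantage gets 8.
Vantage's induced payoffs are 1, 19, 8, so Vantage commits to Plus. Subgame-perfect outcome: (Plus, Y) with payoffs (19, 19).

Plus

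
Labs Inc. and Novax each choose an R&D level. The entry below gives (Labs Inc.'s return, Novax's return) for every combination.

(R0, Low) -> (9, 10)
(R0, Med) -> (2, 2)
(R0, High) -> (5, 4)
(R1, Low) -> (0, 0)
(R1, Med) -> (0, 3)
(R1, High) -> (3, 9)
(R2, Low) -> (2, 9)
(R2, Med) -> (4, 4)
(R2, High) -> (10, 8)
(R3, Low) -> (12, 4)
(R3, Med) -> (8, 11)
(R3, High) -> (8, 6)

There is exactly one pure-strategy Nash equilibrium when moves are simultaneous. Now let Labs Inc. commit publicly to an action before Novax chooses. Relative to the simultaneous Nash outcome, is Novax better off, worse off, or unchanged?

Solve by backward induction (Labs Inc. leads).
- R0: Novax compares 10, 2, 4 and picks Low; Labs Inc. would get 9.
- R1: Novax compares 0, 3, 9 and picks High; Labs Inc. would get 3.
- R2: Novax compares 9, 4, 8 and picks Low; Labs Inc. would get 2.
- R3: Novax compares 4, 11, 6 and picks Med; Labs Inc. would get 8.
Among 9, 3, 2, 8, the best is 9 at R0. Subgame-perfect outcome: (R0, Low) with payoffs (9, 10).
For the simultaneous game, intersect best replies.
Labs Inc.'s best replies: Low→R3; Med→R3; High→R2.
Novax's best replies: R0→Low; R1→High; R2→Low; R3→Med.
Only (R3, Med) has each player best-responding; Nash payoffs (8, 11).
Novax earns 10 sequentially versus 11 at the Nash outcome: worse off.

worse off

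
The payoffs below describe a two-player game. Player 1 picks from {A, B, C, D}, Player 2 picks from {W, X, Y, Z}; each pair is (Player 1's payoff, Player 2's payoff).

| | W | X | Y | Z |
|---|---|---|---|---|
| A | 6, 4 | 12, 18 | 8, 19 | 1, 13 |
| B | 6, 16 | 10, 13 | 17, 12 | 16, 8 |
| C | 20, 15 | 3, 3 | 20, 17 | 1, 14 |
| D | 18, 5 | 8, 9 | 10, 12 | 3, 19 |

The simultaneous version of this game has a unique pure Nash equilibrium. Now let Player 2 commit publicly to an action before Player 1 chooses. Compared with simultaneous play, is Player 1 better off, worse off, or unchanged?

worse off

Backward induction with Player 2 moving first.
- W: Player 1 compares 6, 6, 20, 18 and picks C; Player 2 would get 15.
- X: Player 1 compares 12, 10, 3, 8 and picks A; Player 2 would get 18.
- Y: Player 1 compares 8, 17, 20, 10 and picks C; Player 2 would get 17.
- Z: Player 1 compares 1, 16, 1, 3 and picks B; Player 2 would get 8.
Among 15, 18, 17, 8, the best is 18 at X. Subgame-perfect outcome: (A, X) with payoffs (12, 18).
For the simultaneous game, intersect best replies.
Player 1's best replies: W→C; X→A; Y→C; Z→B.
Player 2's best replies: A→Y; B→W; C→Y; D→Z.
The unique mutual best reply is (C, Y), giving (20, 17).
Player 1 earns 12 sequentially versus 20 at the Nash outcome: worse off.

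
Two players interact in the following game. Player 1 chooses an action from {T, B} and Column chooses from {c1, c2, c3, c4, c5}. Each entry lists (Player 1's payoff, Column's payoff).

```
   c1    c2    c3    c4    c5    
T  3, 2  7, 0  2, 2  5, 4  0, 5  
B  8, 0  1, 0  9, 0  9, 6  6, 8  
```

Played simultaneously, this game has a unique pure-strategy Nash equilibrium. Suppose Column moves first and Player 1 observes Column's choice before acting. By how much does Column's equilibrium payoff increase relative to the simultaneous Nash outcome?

Work backward from Player 1's decision.
- c1 → Player 1 plays B (best of 3, 8); Column gets 0.
- c2 → Player 1 plays T (best of 7, 1); Column gets 0.
- c3 → Player 1 plays B (best of 2, 9); Column gets 0.
- c4 → Player 1 plays B (best of 5, 9); Column gets 6.
- c5 → Player 1 plays B (best of 0, 6); Column gets 8.
Column's induced payoffs are 0, 0, 0, 6, 8, so Column commits to c5. Subgame-perfect outcome: (B, c5) with payoffs (6, 8).
For the simultaneous game, intersect best replies.
Player 1's best replies: c1→B; c2→T; c3→B; c4→B; c5→B.
Column's best replies: T→c5; B→c5.
The unique mutual best reply is (B, c5), giving (6, 8).
Column's commitment gain: 8 − 8 = 0.

0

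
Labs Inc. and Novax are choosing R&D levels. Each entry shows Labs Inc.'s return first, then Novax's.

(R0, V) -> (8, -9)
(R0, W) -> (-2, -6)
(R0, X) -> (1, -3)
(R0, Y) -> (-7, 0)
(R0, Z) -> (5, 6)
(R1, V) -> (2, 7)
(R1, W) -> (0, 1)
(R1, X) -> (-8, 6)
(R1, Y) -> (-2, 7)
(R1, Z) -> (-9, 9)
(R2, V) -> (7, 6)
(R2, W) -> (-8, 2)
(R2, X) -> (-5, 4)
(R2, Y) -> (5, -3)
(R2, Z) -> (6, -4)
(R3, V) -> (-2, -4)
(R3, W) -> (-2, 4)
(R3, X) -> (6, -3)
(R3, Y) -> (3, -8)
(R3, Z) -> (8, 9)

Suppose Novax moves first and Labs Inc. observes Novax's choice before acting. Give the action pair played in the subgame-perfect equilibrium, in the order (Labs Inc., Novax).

(R3, Z)

Solve by backward induction (Novax leads).
- V → Labs Inc. plays R0 (best of 8, 2, 7, -2); Novax gets -9.
- W → Labs Inc. plays R1 (best of -2, 0, -8, -2); Novax gets 1.
- X → Labs Inc. plays R3 (best of 1, -8, -5, 6); Novax gets -3.
- Y → Labs Inc. plays R2 (best of -7, -2, 5, 3); Novax gets -3.
- Z → Labs Inc. plays R3 (best of 5, -9, 6, 8); Novax gets 9.
Among -9, 1, -3, -3, 9, the best is 9 at Z. Subgame-perfect outcome: (R3, Z) with payoffs (8, 9).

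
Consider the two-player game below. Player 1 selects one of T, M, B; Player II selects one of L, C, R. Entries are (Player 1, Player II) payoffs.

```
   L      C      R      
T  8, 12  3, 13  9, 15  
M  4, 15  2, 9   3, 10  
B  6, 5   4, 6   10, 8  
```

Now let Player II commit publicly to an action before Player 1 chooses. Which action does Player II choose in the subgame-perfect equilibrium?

L

Work backward from Player 1's decision.
- L: Player 1 compares 8, 4, 6 and picks T; Player II would get 12.
- C: Player 1 compares 3, 2, 4 and picks B; Player II would get 6.
- R: Player 1 compares 9, 3, 10 and picks B; Player II would get 8.
Player II's induced payoffs are 12, 6, 8, so Player II commits to L. Subgame-perfect outcome: (T, L) with payoffs (8, 12).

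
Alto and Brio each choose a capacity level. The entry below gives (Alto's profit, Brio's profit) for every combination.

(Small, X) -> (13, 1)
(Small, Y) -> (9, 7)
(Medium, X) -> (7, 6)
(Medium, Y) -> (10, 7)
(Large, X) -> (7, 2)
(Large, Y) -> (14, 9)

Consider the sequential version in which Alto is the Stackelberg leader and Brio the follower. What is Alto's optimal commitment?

Work backward from Brio's decision.
- Small: Brio compares 1, 7 and picks Y; Alto would get 9.
- Medium: Brio compares 6, 7 and picks Y; Alto would get 10.
- Large: Brio compares 2, 9 and picks Y; Alto would get 14.
Among 9, 10, 14, the best is 14 at Large. Subgame-perfect outcome: (Large, Y) with payoffs (14, 9).

Large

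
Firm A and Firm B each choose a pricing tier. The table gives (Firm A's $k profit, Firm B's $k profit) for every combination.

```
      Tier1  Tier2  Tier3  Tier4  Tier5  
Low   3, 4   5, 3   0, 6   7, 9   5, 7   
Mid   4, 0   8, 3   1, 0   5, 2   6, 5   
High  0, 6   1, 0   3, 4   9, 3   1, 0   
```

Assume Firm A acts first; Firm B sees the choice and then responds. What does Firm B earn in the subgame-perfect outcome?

9

Solve by backward induction (Firm A leads).
- Low: Firm B compares 4, 3, 6, 9, 7 and picks Tier4; Firm A would get 7.
- Mid: Firm B compares 0, 3, 0, 2, 5 and picks Tier5; Firm A would get 6.
- High: Firm B compares 6, 0, 4, 3, 0 and picks Tier1; Firm A would get 0.
Among 7, 6, 0, the best is 7 at Low. Subgame-perfect outcome: (Low, Tier4) with payoffs (7, 9).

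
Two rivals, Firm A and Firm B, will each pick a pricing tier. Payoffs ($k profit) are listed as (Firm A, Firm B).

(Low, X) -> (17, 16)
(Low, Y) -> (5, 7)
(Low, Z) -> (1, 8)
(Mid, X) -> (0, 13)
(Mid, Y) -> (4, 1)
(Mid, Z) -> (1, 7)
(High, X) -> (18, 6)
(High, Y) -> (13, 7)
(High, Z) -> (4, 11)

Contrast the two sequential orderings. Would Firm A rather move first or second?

If Firm A leads: Firm B's best replies are Low→X, Mid→X, High→Z; Firm A's induced payoffs 17, 0, 4; outcome (Low, X), payoffs (17, 16).
If Firm B leads: Firm A's best replies are X→High, Y→High, Z→High; Firm B's induced payoffs 6, 7, 11; outcome (High, Z), payoffs (4, 11).
Firm A gets 17 moving first and 4 moving second, so Firm A prefers to move first.

first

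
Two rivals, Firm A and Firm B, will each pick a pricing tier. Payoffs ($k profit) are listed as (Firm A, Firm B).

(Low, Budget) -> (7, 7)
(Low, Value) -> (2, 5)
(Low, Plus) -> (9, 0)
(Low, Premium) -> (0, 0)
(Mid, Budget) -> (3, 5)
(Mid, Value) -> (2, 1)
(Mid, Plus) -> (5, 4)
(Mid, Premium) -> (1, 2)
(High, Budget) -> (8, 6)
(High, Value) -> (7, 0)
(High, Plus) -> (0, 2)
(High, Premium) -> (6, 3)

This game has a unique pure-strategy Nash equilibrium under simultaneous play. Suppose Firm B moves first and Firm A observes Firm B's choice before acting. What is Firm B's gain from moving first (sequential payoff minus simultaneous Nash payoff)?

0

Backward induction with Firm B moving first.
- Budget: Firm A compares 7, 3, 8 and picks High; Firm B would get 6.
- Value: Firm A compares 2, 2, 7 and picks High; Firm B would get 0.
- Plus: Firm A compares 9, 5, 0 and picks Low; Firm B would get 0.
- Premium: Firm A compares 0, 1, 6 and picks High; Firm B would get 3.
Maximizing over 6, 0, 0, 3, Firm B chooses Budget. Subgame-perfect outcome: (High, Budget) with payoffs (8, 6).
Under simultaneous play:
Firm A's best replies: Budget→High; Value→High; Plus→Low; Premium→High.
Firm B's best replies: Low→Budget; Mid→Budget; High→Budget.
Only (High, Budget) has each player best-responding; Nash payoffs (8, 6).
Firm B's commitment gain: 6 − 6 = 0.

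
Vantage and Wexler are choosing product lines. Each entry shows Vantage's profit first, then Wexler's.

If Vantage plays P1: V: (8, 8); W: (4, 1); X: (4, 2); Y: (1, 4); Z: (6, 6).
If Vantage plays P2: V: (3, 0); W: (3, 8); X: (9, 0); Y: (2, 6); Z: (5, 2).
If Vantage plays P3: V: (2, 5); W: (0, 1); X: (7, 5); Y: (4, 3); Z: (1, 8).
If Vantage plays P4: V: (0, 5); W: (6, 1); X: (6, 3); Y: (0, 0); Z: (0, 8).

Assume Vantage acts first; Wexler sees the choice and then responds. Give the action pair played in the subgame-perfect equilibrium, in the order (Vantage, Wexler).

Work backward from Wexler's decision.
- P1: Wexler compares 8, 1, 2, 4, 6 and picks V; Vantage would get 8.
- P2: Wexler compares 0, 8, 0, 6, 2 and picks W; Vantage would get 3.
- P3: Wexler compares 5, 1, 5, 3, 8 and picks Z; Vantage would get 1.
- P4: Wexler compares 5, 1, 3, 0, 8 and picks Z; Vantage would get 0.
Vantage's induced payoffs are 8, 3, 1, 0, so Vantage commits to P1. Subgame-perfect outcome: (P1, V) with payoffs (8, 8).

(P1, V)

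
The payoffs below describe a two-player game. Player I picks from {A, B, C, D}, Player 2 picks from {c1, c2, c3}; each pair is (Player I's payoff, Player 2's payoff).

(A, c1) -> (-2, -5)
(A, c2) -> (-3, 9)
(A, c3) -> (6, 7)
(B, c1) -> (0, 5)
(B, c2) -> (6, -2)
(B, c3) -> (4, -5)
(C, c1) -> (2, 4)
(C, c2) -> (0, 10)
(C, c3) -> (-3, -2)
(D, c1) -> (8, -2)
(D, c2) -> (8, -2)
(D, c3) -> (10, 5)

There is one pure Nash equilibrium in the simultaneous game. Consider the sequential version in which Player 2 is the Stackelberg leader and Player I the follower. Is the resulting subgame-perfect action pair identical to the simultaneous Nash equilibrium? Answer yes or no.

yes

Work backward from Player I's decision.
- c1: BR = D, leader payoff -2.
- c2: BR = D, leader payoff -2.
- c3: BR = D, leader payoff 5.
Player 2's induced payoffs are -2, -2, 5, so Player 2 commits to c3. Subgame-perfect outcome: (D, c3) with payoffs (10, 5).
Now find the simultaneous Nash equilibrium.
Player I's best replies: c1→D; c2→D; c3→D.
Player 2's best replies: A→c2; B→c1; C→c2; D→c3.
Only (D, c3) has each player best-responding; Nash payoffs (10, 5).
Sequential outcome (D, c3) coincides with the Nash profile (D, c3).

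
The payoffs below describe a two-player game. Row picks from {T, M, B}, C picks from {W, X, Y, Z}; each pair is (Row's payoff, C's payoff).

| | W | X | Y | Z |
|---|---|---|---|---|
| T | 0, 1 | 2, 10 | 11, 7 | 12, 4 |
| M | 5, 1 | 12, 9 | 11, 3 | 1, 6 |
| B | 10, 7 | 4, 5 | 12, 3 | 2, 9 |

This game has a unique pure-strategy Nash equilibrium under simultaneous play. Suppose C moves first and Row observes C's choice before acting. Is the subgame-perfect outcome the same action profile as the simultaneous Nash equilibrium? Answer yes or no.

yes

Row best-responds to each possible C move:
- W: BR = B, leader payoff 7.
- X: BR = M, leader payoff 9.
- Y: BR = B, leader payoff 3.
- Z: BR = T, leader payoff 4.
Among 7, 9, 3, 4, the best is 9 at X. Subgame-perfect outcome: (M, X) with payoffs (12, 9).
For the simultaneous game, intersect best replies.
Row's best replies: W→B; X→M; Y→B; Z→T.
C's best replies: T→X; M→X; B→Z.
Only (M, X) has each player best-responding; Nash payoffs (12, 9).
Sequential outcome (M, X) coincides with the Nash profile (M, X).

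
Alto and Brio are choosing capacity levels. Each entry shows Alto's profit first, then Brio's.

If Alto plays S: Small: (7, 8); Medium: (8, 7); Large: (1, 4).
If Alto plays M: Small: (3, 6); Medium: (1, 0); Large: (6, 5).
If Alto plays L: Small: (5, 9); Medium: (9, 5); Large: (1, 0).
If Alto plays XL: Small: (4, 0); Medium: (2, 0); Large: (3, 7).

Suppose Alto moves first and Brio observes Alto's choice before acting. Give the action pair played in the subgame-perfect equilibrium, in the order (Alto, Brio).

Brio best-responds to each possible Alto move:
- S → Brio plays Small (best of 8, 7, 4); Alto gets 7.
- M → Brio plays Small (best of 6, 0, 5); Alto gets 3.
- L → Brio plays Small (best of 9, 5, 0); Alto gets 5.
- XL → Brio plays Large (best of 0, 0, 7); Alto gets 3.
Maximizing over 7, 3, 5, 3, Alto chooses S. Subgame-perfect outcome: (S, Small) with payoffs (7, 8).

(S, Small)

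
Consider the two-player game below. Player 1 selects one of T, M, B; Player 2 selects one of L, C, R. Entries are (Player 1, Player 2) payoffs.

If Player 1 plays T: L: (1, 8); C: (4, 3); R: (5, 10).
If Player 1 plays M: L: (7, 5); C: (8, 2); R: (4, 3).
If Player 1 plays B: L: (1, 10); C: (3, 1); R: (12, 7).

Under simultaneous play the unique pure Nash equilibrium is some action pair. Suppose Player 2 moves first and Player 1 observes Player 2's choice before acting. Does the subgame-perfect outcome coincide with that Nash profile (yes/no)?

no

Backward induction with Player 2 moving first.
- L: Player 1 compares 1, 7, 1 and picks M; Player 2 would get 5.
- C: Player 1 compares 4, 8, 3 and picks M; Player 2 would get 2.
- R: Player 1 compares 5, 4, 12 and picks B; Player 2 would get 7.
Among 5, 2, 7, the best is 7 at R. Subgame-perfect outcome: (B, R) with payoffs (12, 7).
Under simultaneous play:
Player 1's best replies: L→M; C→M; R→B.
Player 2's best replies: T→R; M→L; B→L.
Only (M, L) has each player best-responding; Nash payoffs (7, 5).
Sequential outcome (B, R) differs from the Nash profile (M, L).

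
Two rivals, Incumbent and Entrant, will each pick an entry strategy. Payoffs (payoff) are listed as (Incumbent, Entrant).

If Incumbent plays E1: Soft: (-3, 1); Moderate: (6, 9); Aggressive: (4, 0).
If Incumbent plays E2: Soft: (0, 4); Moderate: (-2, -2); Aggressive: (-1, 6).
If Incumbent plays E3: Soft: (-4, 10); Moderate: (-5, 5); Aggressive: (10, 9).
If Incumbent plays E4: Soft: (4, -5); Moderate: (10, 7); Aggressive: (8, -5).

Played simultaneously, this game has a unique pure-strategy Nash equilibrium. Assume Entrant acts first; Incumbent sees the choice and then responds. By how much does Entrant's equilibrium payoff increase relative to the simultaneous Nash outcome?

Work backward from Incumbent's decision.
- Soft: Incumbent compares -3, 0, -4, 4 and picks E4; Entrant would get -5.
- Moderate: Incumbent compares 6, -2, -5, 10 and picks E4; Entrant would get 7.
- Aggressive: Incumbent compares 4, -1, 10, 8 and picks E3; Entrant would get 9.
Among -5, 7, 9, the best is 9 at Aggressive. Subgame-perfect outcome: (E3, Aggressive) with payoffs (10, 9).
Now find the simultaneous Nash equilibrium.
Incumbent's best replies: Soft→E4; Moderate→E4; Aggressive→E3.
Entrant's best replies: E1→Moderate; E2→Aggressive; E3→Soft; E4→Moderate.
The unique mutual best reply is (E4, Moderate), giving (10, 7).
Entrant's commitment gain: 9 − 7 = 2.

2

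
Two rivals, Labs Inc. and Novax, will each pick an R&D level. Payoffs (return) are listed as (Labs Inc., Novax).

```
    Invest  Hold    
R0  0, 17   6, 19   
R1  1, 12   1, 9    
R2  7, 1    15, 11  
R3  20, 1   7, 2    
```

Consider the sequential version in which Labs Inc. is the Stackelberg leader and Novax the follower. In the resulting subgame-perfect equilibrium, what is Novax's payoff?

11

Backward induction with Labs Inc. moving first.
- R0 → Novax plays Hold (best of 17, 19); Labs Inc. gets 6.
- R1 → Novax plays Invest (best of 12, 9); Labs Inc. gets 1.
- R2 → Novax plays Hold (best of 1, 11); Labs Inc. gets 15.
- R3 → Novax plays Hold (best of 1, 2); Labs Inc. gets 7.
Among 6, 1, 15, 7, the best is 15 at R2. Subgame-perfect outcome: (R2, Hold) with payoffs (15, 11).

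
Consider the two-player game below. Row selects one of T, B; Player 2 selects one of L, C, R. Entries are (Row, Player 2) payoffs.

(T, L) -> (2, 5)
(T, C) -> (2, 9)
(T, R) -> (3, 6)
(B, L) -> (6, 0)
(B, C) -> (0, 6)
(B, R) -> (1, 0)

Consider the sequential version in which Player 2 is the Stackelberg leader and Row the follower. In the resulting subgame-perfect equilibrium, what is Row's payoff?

Work backward from Row's decision.
- L: BR = B, leader payoff 0.
- C: BR = T, leader payoff 9.
- R: BR = T, leader payoff 6.
Maximizing over 0, 9, 6, Player 2 chooses C. Subgame-perfect outcome: (T, C) with payoffs (2, 9).

2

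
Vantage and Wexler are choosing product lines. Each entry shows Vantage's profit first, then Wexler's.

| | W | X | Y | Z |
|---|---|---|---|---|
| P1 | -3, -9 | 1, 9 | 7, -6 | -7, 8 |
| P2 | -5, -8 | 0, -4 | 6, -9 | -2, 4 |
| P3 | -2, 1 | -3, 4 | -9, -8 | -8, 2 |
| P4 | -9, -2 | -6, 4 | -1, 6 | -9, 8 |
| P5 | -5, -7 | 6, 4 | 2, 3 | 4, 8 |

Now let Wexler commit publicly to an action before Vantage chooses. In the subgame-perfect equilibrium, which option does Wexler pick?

Solve by backward induction (Wexler leads).
- W: BR = P3, leader payoff 1.
- X: BR = P5, leader payoff 4.
- Y: BR = P1, leader payoff -6.
- Z: BR = P5, leader payoff 8.
Maximizing over 1, 4, -6, 8, Wexler chooses Z. Subgame-perfect outcome: (P5, Z) with payoffs (4, 8).

Z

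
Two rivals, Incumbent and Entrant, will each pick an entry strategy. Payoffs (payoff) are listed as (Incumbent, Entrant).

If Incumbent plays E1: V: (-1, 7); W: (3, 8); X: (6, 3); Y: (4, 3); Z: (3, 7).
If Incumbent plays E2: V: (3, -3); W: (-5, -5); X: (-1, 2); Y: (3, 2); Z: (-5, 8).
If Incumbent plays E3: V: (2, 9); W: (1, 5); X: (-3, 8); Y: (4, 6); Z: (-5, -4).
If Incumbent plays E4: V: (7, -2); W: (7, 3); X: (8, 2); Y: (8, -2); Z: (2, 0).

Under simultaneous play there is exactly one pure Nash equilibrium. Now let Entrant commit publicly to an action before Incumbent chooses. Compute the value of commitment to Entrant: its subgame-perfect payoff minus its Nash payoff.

Backward induction with Entrant moving first.
- V → Incumbent plays E4 (best of -1, 3, 2, 7); Entrant gets -2.
- W → Incumbent plays E4 (best of 3, -5, 1, 7); Entrant gets 3.
- X → Incumbent plays E4 (best of 6, -1, -3, 8); Entrant gets 2.
- Y → Incumbent plays E4 (best of 4, 3, 4, 8); Entrant gets -2.
- Z → Incumbent plays E1 (best of 3, -5, -5, 2); Entrant gets 7.
Entrant's induced payoffs are -2, 3, 2, -2, 7, so Entrant commits to Z. Subgame-perfect outcome: (E1, Z) with payoffs (3, 7).
For the simultaneous game, intersect best replies.
Incumbent's best replies: V→E4; W→E4; X→E4; Y→E4; Z→E1.
Entrant's best replies: E1→W; E2→Z; E3→V; E4→W.
The unique mutual best reply is (E4, W), giving (7, 3).
Entrant's commitment gain: 7 − 3 = 4.

4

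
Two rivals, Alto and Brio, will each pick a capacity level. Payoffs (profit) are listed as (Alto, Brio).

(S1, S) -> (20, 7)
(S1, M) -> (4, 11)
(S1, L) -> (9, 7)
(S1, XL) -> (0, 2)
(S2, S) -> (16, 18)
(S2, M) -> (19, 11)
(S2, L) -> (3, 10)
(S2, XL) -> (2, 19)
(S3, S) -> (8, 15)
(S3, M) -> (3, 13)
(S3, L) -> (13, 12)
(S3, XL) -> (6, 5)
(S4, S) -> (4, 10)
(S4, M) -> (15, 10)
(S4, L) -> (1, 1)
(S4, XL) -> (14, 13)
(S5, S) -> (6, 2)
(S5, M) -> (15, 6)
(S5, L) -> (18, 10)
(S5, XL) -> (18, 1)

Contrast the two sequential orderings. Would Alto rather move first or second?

second

If Alto leads: Brio's best replies are S1→M, S2→XL, S3→S, S4→XL, S5→L; Alto's induced payoffs 4, 2, 8, 14, 18; outcome (S5, L), payoffs (18, 10).
If Brio leads: Alto's best replies are S→S1, M→S2, L→S5, XL→S5; Brio's induced payoffs 7, 11, 10, 1; outcome (S2, M), payoffs (19, 11).
Alto gets 18 moving first and 19 moving second, so Alto prefers to move second.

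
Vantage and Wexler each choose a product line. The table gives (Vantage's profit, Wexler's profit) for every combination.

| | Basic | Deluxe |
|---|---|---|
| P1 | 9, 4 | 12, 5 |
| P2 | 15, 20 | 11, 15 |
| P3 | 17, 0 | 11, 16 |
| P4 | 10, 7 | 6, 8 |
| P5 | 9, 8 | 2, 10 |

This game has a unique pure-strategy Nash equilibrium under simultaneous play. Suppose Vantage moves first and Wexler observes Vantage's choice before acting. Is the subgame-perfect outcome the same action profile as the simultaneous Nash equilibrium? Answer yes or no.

Wexler best-responds to each possible Vantage move:
- P1 → Wexler plays Deluxe (best of 4, 5); Vantage gets 12.
- P2 → Wexler plays Basic (best of 20, 15); Vantage gets 15.
- P3 → Wexler plays Deluxe (best of 0, 16); Vantage gets 11.
- P4 → Wexler plays Deluxe (best of 7, 8); Vantage gets 6.
- P5 → Wexler plays Deluxe (best of 8, 10); Vantage gets 2.
Among 12, 15, 11, 6, 2, the best is 15 at P2. Subgame-perfect outcome: (P2, Basic) with payoffs (15, 20).
Under simultaneous play:
Vantage's best replies: Basic→P3; Deluxe→P1.
Wexler's best replies: P1→Deluxe; P2→Basic; P3→Deluxe; P4→Deluxe; P5→Deluxe.
The unique mutual best reply is (P1, Deluxe), giving (12, 5).
Sequential outcome (P2, Basic) differs from the Nash profile (P1, Deluxe).

no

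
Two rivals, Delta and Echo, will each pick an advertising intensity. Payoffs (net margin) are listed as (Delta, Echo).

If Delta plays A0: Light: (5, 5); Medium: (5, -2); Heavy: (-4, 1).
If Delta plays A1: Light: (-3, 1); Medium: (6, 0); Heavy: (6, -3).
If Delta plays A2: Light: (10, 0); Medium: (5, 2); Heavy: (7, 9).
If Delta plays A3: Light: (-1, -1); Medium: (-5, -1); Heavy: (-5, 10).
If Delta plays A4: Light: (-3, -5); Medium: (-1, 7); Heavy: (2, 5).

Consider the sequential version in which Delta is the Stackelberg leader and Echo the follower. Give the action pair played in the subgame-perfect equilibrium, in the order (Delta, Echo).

(A2, Heavy)

Echo best-responds to each possible Delta move:
- A0 → Echo plays Light (best of 5, -2, 1); Delta gets 5.
- A1 → Echo plays Light (best of 1, 0, -3); Delta gets -3.
- A2 → Echo plays Heavy (best of 0, 2, 9); Delta gets 7.
- A3 → Echo plays Heavy (best of -1, -1, 10); Delta gets -5.
- A4 → Echo plays Medium (best of -5, 7, 5); Delta gets -1.
Maximizing over 5, -3, 7, -5, -1, Delta chooses A2. Subgame-perfect outcome: (A2, Heavy) with payoffs (7, 9).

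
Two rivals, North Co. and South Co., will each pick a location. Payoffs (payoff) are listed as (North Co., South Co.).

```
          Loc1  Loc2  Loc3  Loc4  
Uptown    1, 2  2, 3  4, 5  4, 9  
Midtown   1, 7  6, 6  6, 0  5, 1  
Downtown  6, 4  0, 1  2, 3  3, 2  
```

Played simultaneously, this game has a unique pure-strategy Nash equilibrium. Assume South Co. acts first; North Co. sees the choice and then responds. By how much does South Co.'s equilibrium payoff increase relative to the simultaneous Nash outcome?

2

Solve by backward induction (South Co. leads).
- Loc1: BR = Downtown, leader payoff 4.
- Loc2: BR = Midtown, leader payoff 6.
- Loc3: BR = Midtown, leader payoff 0.
- Loc4: BR = Midtown, leader payoff 1.
Among 4, 6, 0, 1, the best is 6 at Loc2. Subgame-perfect outcome: (Midtown, Loc2) with payoffs (6, 6).
Now find the simultaneous Nash equilibrium.
North Co.'s best replies: Loc1→Downtown; Loc2→Midtown; Loc3→Midtown; Loc4→Midtown.
South Co.'s best replies: Uptown→Loc4; Midtown→Loc1; Downtown→Loc1.
Only (Downtown, Loc1) has each player best-responding; Nash payoffs (6, 4).
South Co.'s commitment gain: 6 − 4 = 2.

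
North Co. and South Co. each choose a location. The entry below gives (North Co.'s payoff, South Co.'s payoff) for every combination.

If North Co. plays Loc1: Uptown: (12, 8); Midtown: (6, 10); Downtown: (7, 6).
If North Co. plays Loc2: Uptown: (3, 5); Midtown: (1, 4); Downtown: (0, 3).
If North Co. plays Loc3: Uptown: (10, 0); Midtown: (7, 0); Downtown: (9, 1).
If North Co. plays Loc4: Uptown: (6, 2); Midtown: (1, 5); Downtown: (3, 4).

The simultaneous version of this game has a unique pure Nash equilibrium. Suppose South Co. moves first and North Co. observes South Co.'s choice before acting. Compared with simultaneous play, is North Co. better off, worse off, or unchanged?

North Co. best-responds to each possible South Co. move:
- Uptown: North Co. compares 12, 3, 10, 6 and picks Loc1; South Co. would get 8.
- Midtown: North Co. compares 6, 1, 7, 1 and picks Loc3; South Co. would get 0.
- Downtown: North Co. compares 7, 0, 9, 3 and picks Loc3; South Co. would get 1.
Maximizing over 8, 0, 1, South Co. chooses Uptown. Subgame-perfect outcome: (Loc1, Uptown) with payoffs (12, 8).
Under simultaneous play:
North Co.'s best replies: Uptown→Loc1; Midtown→Loc3; Downtown→Loc3.
South Co.'s best replies: Loc1→Midtown; Loc2→Uptown; Loc3→Downtown; Loc4→Midtown.
Only (Loc3, Downtown) has each player best-responding; Nash payoffs (9, 1).
North Co. earns 12 sequentially versus 9 at the Nash outcome: better off.

better off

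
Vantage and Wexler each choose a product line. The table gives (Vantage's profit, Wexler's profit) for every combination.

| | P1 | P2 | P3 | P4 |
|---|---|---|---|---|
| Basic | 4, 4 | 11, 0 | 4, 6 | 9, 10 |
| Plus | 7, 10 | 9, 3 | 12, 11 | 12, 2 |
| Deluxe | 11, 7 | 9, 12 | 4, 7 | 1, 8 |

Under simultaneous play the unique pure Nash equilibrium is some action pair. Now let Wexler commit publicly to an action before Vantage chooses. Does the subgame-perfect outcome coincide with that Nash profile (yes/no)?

yes

Vantage best-responds to each possible Wexler move:
- P1 → Vantage plays Deluxe (best of 4, 7, 11); Wexler gets 7.
- P2 → Vantage plays Basic (best of 11, 9, 9); Wexler gets 0.
- P3 → Vantage plays Plus (best of 4, 12, 4); Wexler gets 11.
- P4 → Vantage plays Plus (best of 9, 12, 1); Wexler gets 2.
Among 7, 0, 11, 2, the best is 11 at P3. Subgame-perfect outcome: (Plus, P3) with payoffs (12, 11).
Now find the simultaneous Nash equilibrium.
Vantage's best replies: P1→Deluxe; P2→Basic; P3→Plus; P4→Plus.
Wexler's best replies: Basic→P4; Plus→P3; Deluxe→P2.
Only (Plus, P3) has each player best-responding; Nash payoffs (12, 11).
Sequential outcome (Plus, P3) coincides with the Nash profile (Plus, P3).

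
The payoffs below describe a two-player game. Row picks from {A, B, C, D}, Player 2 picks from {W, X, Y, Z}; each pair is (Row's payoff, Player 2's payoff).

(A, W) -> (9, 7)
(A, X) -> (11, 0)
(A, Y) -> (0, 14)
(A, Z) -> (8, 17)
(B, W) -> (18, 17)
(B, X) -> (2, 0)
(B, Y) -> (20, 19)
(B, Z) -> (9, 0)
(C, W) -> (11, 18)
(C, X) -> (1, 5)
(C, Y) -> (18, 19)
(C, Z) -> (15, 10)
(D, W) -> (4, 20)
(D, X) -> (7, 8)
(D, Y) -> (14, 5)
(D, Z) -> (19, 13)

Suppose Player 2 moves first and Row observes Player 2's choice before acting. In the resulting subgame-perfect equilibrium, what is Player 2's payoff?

Row best-responds to each possible Player 2 move:
- W → Row plays B (best of 9, 18, 11, 4); Player 2 gets 17.
- X → Row plays A (best of 11, 2, 1, 7); Player 2 gets 0.
- Y → Row plays B (best of 0, 20, 18, 14); Player 2 gets 19.
- Z → Row plays D (best of 8, 9, 15, 19); Player 2 gets 13.
Among 17, 0, 19, 13, the best is 19 at Y. Subgame-perfect outcome: (B, Y) with payoffs (20, 19).

19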